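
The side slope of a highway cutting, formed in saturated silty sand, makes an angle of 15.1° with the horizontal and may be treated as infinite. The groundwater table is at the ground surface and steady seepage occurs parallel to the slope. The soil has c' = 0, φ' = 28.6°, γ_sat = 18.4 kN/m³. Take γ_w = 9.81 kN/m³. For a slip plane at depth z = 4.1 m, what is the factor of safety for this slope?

With seepage parallel to the slope and the water table at the surface, the effective normal stress on the slip plane uses the buoyant unit weight γ' = γ_sat − γ_w while the driving shear stress uses γ_sat:
FS = [c' + γ' z cos²β tanφ'] / [γ_sat z sinβ cosβ]
(For c' = 0 this reduces to FS = (γ'/γ_sat)·tanφ'/tanβ.)
γ' = 18.4 − 9.81 = 8.59 kN/m³
Numerator = 0.0 + 8.59·4.1·cos²15.1°·tan28.6° = 0.0 + 8.59·4.1·0.9321·0.5452 = 17.899 kPa
Denominator = 18.4·4.1·sin15.1°·cos15.1° = 18.4·4.1·0.2605·0.9655 = 18.974 kPa
FS = 17.899 / 18.974 = 0.943

FS = 0.94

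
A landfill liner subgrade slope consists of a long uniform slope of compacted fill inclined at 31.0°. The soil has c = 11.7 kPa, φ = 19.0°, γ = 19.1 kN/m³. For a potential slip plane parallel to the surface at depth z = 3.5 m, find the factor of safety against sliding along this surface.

For an infinite slope with a slip plane parallel to the surface (no pore pressure): FS = [c + γz cos²β tanφ] / [γz sinβ cosβ].
γz = 19.1·3.5 = 66.85 kN/m²
Numerator = 11.7 + 66.85·cos²31.0°·tan19.0° = 11.7 + 66.85·0.7347·0.3443 = 28.612 kPa
Denominator = 66.85·sin31.0°·cos31.0° = 66.85·0.5150·0.8572 = 29.513 kPa
FS = 28.612 / 29.513 = 0.969

FS = 0.97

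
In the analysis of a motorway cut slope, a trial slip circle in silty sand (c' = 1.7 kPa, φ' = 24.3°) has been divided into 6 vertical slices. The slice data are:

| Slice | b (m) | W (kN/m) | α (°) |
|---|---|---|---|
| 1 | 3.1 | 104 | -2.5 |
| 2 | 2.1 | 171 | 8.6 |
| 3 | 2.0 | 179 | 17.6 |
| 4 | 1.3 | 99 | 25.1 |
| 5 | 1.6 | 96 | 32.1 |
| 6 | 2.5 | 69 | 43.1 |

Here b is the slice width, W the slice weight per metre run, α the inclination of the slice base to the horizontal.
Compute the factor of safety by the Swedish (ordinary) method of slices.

FS = 1.51

Ordinary method of slices: FS = Σ[c'·Δl_i + (W_i cosα_i)·tanφ'] / Σ W_i sinα_i, with Δl_i = b_i / cosα_i.
Slice 1: Δl = 3.1/cos(-2.5°) = 3.103 m; N'_1 = 104·cos(-2.5°) = 103.9; c'Δl = 5.28; W sinα = -4.5
Slice 2: Δl = 2.1/cos8.6° = 2.124 m; N'_2 = 171·cos8.6° = 169.1; c'Δl = 3.61; W sinα = 25.6
Slice 3: Δl = 2.0/cos17.6° = 2.098 m; N'_3 = 179·cos17.6° = 170.6; c'Δl = 3.57; W sinα = 54.1
Slice 4: Δl = 1.3/cos25.1° = 1.436 m; N'_4 = 99·cos25.1° = 89.7; c'Δl = 2.44; W sinα = 42.0
Slice 5: Δl = 1.6/cos32.1° = 1.889 m; N'_5 = 96·cos32.1° = 81.3; c'Δl = 3.21; W sinα = 51.0
Slice 6: Δl = 2.5/cos43.1° = 3.424 m; N'_6 = 69·cos43.1° = 50.4; c'Δl = 5.82; W sinα = 47.1
Σc'Δl = 23.9 kN/m; ΣN' = 665.0 kN/m; ΣW sinα = 215.3 kN/m
Resisting = 23.9 + 665.0·tan24.3° = 23.9 + 300.2 = 324.2 kN/m
FS = 324.2 / 215.3 = 1.506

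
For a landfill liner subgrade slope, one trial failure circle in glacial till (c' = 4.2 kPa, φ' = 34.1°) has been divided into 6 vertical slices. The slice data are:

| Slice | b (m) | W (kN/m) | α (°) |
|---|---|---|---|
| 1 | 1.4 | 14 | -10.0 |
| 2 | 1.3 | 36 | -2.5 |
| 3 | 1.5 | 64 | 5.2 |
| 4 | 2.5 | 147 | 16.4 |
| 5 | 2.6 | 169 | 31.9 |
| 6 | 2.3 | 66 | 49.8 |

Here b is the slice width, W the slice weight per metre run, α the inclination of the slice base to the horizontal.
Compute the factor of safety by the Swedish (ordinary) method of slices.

FS = 1.94

Ordinary method of slices: FS = Σ[c'·Δl_i + (W_i cosα_i)·tanφ'] / Σ W_i sinα_i, with Δl_i = b_i / cosα_i.
Slice 1: Δl = 1.4/cos(-10.0°) = 1.422 m; N'_1 = 14·cos(-10.0°) = 13.8; c'Δl = 5.97; W sinα = -2.4
Slice 2: Δl = 1.3/cos(-2.5°) = 1.301 m; N'_2 = 36·cos(-2.5°) = 36.0; c'Δl = 5.47; W sinα = -1.6
Slice 3: Δl = 1.5/cos5.2° = 1.506 m; N'_3 = 64·cos5.2° = 63.7; c'Δl = 6.33; W sinα = 5.8
Slice 4: Δl = 2.5/cos16.4° = 2.606 m; N'_4 = 147·cos16.4° = 141.0; c'Δl = 10.95; W sinα = 41.5
Slice 5: Δl = 2.6/cos31.9° = 3.063 m; N'_5 = 169·cos31.9° = 143.5; c'Δl = 12.86; W sinα = 89.3
Slice 6: Δl = 2.3/cos49.8° = 3.563 m; N'_6 = 66·cos49.8° = 42.6; c'Δl = 14.97; W sinα = 50.4
Σc'Δl = 56.5 kN/m; ΣN' = 440.6 kN/m; ΣW sinα = 183.0 kN/m
Resisting = 56.5 + 440.6·tan34.1° = 56.5 + 298.3 = 354.8 kN/m
FS = 354.8 / 183.0 = 1.939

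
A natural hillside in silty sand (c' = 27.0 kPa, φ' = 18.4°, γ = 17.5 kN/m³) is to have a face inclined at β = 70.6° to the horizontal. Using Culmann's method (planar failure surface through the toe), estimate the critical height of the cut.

Culmann's analysis gives the critical failure plane at α_cr = (β + φ')/2 = (70.6 + 18.4)/2 = 44.5°, and the critical height
H_c = (4c'/γ) · sinβ cosφ' / [1 − cos(β − φ')]
    = (4·27.0/17.5) · sin70.6°·cos18.4° / [1 − cos(52.2°)]
    = 6.171 · 0.9432·0.9489 / [1 − 0.6129]
    = 6.171 · 0.8950 / 0.3871
    = 14.27 m

H_c = 14.27 m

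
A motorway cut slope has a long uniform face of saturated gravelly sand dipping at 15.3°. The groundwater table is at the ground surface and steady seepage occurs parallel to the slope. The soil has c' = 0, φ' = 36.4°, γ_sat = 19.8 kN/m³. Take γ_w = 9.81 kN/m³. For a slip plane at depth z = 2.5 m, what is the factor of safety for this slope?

With seepage parallel to the slope and the water table at the surface, the effective normal stress on the slip plane uses the buoyant unit weight γ' = γ_sat − γ_w while the driving shear stress uses γ_sat:
FS = [c' + γ' z cos²β tanφ'] / [γ_sat z sinβ cosβ]
(For c' = 0 this reduces to FS = (γ'/γ_sat)·tanφ'/tanβ.)
γ' = 19.8 − 9.81 = 9.99 kN/m³
Numerator = 0.0 + 9.99·2.5·cos²15.3°·tan36.4° = 0.0 + 9.99·2.5·0.9304·0.7373 = 17.131 kPa
Denominator = 19.8·2.5·sin15.3°·cos15.3° = 19.8·2.5·0.2639·0.9646 = 12.599 kPa
FS = 17.131 / 12.599 = 1.360

FS = 1.36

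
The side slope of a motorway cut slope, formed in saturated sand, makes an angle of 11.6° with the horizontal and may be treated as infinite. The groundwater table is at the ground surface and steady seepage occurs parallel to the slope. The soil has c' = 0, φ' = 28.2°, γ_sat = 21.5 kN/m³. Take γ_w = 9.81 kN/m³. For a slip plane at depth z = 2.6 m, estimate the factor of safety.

FS = 1.42

With seepage parallel to the slope and the water table at the surface, the effective normal stress on the slip plane uses the buoyant unit weight γ' = γ_sat − γ_w while the driving shear stress uses γ_sat:
FS = [c' + γ' z cos²β tanφ'] / [γ_sat z sinβ cosβ]
(For c' = 0 this reduces to FS = (γ'/γ_sat)·tanφ'/tanβ.)
γ' = 21.5 − 9.81 = 11.69 kN/m³
Numerator = 0.0 + 11.69·2.6·cos²11.6°·tan28.2° = 0.0 + 11.69·2.6·0.9596·0.5362 = 15.638 kPa
Denominator = 21.5·2.6·sin11.6°·cos11.6° = 21.5·2.6·0.2011·0.9796 = 11.011 kPa
FS = 15.638 / 11.011 = 1.420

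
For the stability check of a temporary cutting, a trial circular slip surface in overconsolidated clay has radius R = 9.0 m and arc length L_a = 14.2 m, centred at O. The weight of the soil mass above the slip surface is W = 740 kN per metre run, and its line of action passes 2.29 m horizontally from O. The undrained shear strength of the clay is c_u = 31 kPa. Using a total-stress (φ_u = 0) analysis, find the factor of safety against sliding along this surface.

FS = 2.34

Taking moments about the centre O, the resisting moment is provided by the undrained shear strength acting along the arc:
M_R = c_u·L_a·R = 31·14.20·9.0 = 3961.8 kN·m/m
M_D = W·d = 740·2.29 = 1694.6 kN·m/m
FS = M_R / M_D = 3961.8 / 1694.6 = 2.338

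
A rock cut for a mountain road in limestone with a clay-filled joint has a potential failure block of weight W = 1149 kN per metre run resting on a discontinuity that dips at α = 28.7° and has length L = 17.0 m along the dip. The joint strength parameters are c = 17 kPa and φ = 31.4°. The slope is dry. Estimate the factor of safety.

FS = 1.64

Resolving the block weight along and normal to the plane and applying the Mohr–Coulomb strength on the joint:
N' = W cosα = 1149·cos28.7° = 1007.8 kN/m
Driving force T = W sinα = 1149·sin28.7° = 551.8 kN/m
Resisting force R = c·L + N'·tanφ = 17·17.0 + 1007.8·tan31.4° = 289.0 + 615.2 = 904.2 kN/m
FS = R / T = 904.2 / 551.8 = 1.639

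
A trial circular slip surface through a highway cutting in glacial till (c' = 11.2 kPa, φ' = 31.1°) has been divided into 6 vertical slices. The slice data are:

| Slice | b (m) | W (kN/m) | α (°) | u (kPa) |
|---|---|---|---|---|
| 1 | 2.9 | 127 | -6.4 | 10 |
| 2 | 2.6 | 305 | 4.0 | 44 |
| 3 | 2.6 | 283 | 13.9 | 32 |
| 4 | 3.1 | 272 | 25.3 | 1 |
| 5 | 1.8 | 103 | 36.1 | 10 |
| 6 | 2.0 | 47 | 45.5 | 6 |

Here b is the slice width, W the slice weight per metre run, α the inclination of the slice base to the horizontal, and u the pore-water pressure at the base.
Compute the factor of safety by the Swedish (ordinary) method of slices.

FS = 2.33

Ordinary method of slices: FS = Σ[c'·Δl_i + (W_i cosα_i − u_i·Δl_i)·tanφ'] / Σ W_i sinα_i, with Δl_i = b_i / cosα_i.
Slice 1: Δl = 2.9/cos(-6.4°) = 2.918 m; N'_1 = 127·cos(-6.4°) − 10·2.918 = 97.0; c'Δl = 32.68; W sinα = -14.2
Slice 2: Δl = 2.6/cos4.0° = 2.606 m; N'_2 = 305·cos4.0° − 44·2.606 = 189.6; c'Δl = 29.19; W sinα = 21.3
Slice 3: Δl = 2.6/cos13.9° = 2.678 m; N'_3 = 283·cos13.9° − 32·2.678 = 189.0; c'Δl = 30.00; W sinα = 68.0
Slice 4: Δl = 3.1/cos25.3° = 3.429 m; N'_4 = 272·cos25.3° − 1·3.429 = 242.5; c'Δl = 38.40; W sinα = 116.2
Slice 5: Δl = 1.8/cos36.1° = 2.228 m; N'_5 = 103·cos36.1° − 10·2.228 = 60.9; c'Δl = 24.95; W sinα = 60.7
Slice 6: Δl = 2.0/cos45.5° = 2.853 m; N'_6 = 47·cos45.5° − 6·2.853 = 15.8; c'Δl = 31.96; W sinα = 33.5
Σc'Δl = 187.2 kN/m; ΣN' = 794.9 kN/m; ΣW sinα = 285.6 kN/m
Resisting = 187.2 + 794.9·tan31.1° = 187.2 + 479.5 = 666.7 kN/m
FS = 666.7 / 285.6 = 2.335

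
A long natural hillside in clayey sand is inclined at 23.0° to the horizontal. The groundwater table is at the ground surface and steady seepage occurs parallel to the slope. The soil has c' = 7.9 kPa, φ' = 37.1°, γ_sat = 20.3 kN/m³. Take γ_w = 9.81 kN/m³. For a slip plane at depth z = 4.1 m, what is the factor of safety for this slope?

With seepage parallel to the slope and the water table at the surface, the effective normal stress on the slip plane uses the buoyant unit weight γ' = γ_sat − γ_w while the driving shear stress uses γ_sat:
FS = [c' + γ' z cos²β tanφ'] / [γ_sat z sinβ cosβ]
γ' = 20.3 − 9.81 = 10.49 kN/m³
Numerator = 7.9 + 10.49·4.1·cos²23.0°·tan37.1° = 7.9 + 10.49·4.1·0.8473·0.7563 = 35.461 kPa
Denominator = 20.3·4.1·sin23.0°·cos23.0° = 20.3·4.1·0.3907·0.9205 = 29.935 kPa
FS = 35.461 / 29.935 = 1.185

FS = 1.18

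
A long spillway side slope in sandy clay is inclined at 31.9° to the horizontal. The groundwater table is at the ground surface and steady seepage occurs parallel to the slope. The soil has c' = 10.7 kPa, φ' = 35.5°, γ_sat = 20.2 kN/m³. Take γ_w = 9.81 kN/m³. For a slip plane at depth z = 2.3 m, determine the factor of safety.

FS = 1.10

With seepage parallel to the slope and the water table at the surface, the effective normal stress on the slip plane uses the buoyant unit weight γ' = γ_sat − γ_w while the driving shear stress uses γ_sat:
FS = [c' + γ' z cos²β tanφ'] / [γ_sat z sinβ cosβ]
γ' = 20.2 − 9.81 = 10.39 kN/m³
Numerator = 10.7 + 10.39·2.3·cos²31.9°·tan35.5° = 10.7 + 10.39·2.3·0.7208·0.7133 = 22.986 kPa
Denominator = 20.2·2.3·sin31.9°·cos31.9° = 20.2·2.3·0.5284·0.8490 = 20.843 kPa
FS = 22.986 / 20.843 = 1.103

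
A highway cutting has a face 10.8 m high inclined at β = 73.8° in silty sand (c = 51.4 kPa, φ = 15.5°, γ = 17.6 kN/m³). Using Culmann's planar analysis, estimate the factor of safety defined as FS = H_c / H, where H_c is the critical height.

FS = 2.11

H_c = (4c/γ) · sinβ cosφ / [1 − cos(β − φ)]
    = (4·51.4/17.6) · sin73.8°·cos15.5° / [1 − cos58.3°]
    = 11.682 · 0.9254 / 0.4745 = 22.78 m
FS = H_c / H = 22.78 / 10.8 = 2.109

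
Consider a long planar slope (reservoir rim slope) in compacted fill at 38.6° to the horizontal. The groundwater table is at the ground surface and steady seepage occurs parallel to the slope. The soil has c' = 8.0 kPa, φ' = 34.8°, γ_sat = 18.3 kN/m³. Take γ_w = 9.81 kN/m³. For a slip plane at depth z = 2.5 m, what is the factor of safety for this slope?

With seepage parallel to the slope and the water table at the surface, the effective normal stress on the slip plane uses the buoyant unit weight γ' = γ_sat − γ_w while the driving shear stress uses γ_sat:
FS = [c' + γ' z cos²β tanφ'] / [γ_sat z sinβ cosβ]
γ' = 18.3 − 9.81 = 8.49 kN/m³
Numerator = 8.0 + 8.49·2.5·cos²38.6°·tan34.8° = 8.0 + 8.49·2.5·0.6108·0.6950 = 17.010 kPa
Denominator = 18.3·2.5·sin38.6°·cos38.6° = 18.3·2.5·0.6239·0.7815 = 22.307 kPa
FS = 17.010 / 22.307 = 0.763

FS = 0.76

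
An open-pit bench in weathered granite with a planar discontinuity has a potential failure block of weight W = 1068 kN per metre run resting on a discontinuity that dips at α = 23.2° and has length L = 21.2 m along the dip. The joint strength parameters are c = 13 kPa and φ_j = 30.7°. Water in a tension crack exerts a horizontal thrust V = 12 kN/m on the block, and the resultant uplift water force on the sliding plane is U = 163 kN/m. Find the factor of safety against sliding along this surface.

FS = 1.76

Resolving the block weight along and normal to the plane and applying the Mohr–Coulomb strength on the joint:
N' = W cosα − U − V sinα = 1068·cos23.2° − 163 − 12·sin23.2° = 813.9 kN/m
Driving force T = W sinα + V cosα = 1068·sin23.2° + 12·cos23.2° = 431.8 kN/m
Resisting force R = c·L + N'·tanφ_j = 13·21.2 + 813.9·tan30.7° = 275.6 + 483.3 = 758.9 kN/m
FS = R / T = 758.9 / 431.8 = 1.758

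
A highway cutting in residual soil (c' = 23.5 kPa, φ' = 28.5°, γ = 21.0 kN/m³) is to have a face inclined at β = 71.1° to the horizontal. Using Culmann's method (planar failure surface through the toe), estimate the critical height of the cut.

H_c = 14.10 m

Culmann's analysis gives the critical failure plane at α_cr = (β + φ')/2 = (71.1 + 28.5)/2 = 49.8°, and the critical height
H_c = (4c'/γ) · sinβ cosφ' / [1 − cos(β − φ')]
    = (4·23.5/21.0) · sin71.1°·cos28.5° / [1 − cos(42.6°)]
    = 4.476 · 0.9461·0.8788 / [1 − 0.7361]
    = 4.476 · 0.8314 / 0.2639
    = 14.10 m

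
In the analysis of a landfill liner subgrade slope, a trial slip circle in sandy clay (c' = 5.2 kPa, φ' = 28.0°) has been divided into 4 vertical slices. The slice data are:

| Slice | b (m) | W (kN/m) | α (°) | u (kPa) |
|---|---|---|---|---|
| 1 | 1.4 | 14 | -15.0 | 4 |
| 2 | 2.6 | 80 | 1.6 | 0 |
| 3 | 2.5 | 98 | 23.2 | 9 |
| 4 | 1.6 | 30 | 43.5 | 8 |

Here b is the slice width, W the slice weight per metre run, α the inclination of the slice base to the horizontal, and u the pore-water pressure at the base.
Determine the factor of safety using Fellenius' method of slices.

Ordinary method of slices: FS = Σ[c'·Δl_i + (W_i cosα_i − u_i·Δl_i)·tanφ'] / Σ W_i sinα_i, with Δl_i = b_i / cosα_i.
Slice 1: Δl = 1.4/cos(-15.0°) = 1.449 m; N'_1 = 14·cos(-15.0°) − 4·1.449 = 7.7; c'Δl = 7.54; W sinα = -3.6
Slice 2: Δl = 2.6/cos1.6° = 2.601 m; N'_2 = 80·cos1.6° − 0·2.601 = 80.0; c'Δl = 13.53; W sinα = 2.2
Slice 3: Δl = 2.5/cos23.2° = 2.720 m; N'_3 = 98·cos23.2° − 9·2.720 = 65.6; c'Δl = 14.14; W sinα = 38.6
Slice 4: Δl = 1.6/cos43.5° = 2.206 m; N'_4 = 30·cos43.5° − 8·2.206 = 4.1; c'Δl = 11.47; W sinα = 20.7
Σc'Δl = 46.7 kN/m; ΣN' = 157.4 kN/m; ΣW sinα = 57.9 kN/m
Resisting = 46.7 + 157.4·tan28.0° = 46.7 + 83.7 = 130.4 kN/m
FS = 130.4 / 57.9 = 2.253

FS = 2.25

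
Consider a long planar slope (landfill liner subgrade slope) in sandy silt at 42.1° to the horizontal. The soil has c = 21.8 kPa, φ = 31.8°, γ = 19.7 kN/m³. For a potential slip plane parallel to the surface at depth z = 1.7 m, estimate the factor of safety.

FS = 1.99

For an infinite slope with a slip plane parallel to the surface (no pore pressure): FS = [c + γz cos²β tanφ] / [γz sinβ cosβ].
γz = 19.7·1.7 = 33.49 kN/m²
Numerator = 21.8 + 33.49·cos²42.1°·tan31.8° = 21.8 + 33.49·0.5505·0.6200 = 33.232 kPa
Denominator = 33.49·sin42.1°·cos42.1° = 33.49·0.6704·0.7420 = 16.659 kPa
FS = 33.232 / 16.659 = 1.995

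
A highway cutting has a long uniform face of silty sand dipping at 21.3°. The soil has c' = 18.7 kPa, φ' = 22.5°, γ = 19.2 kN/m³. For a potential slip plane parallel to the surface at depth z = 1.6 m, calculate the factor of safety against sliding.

For an infinite slope with a slip plane parallel to the surface (no pore pressure): FS = [c' + γz cos²β tanφ'] / [γz sinβ cosβ].
γz = 19.2·1.6 = 30.72 kN/m²
Numerator = 18.7 + 30.72·cos²21.3°·tan22.5° = 18.7 + 30.72·0.8680·0.4142 = 29.746 kPa
Denominator = 30.72·sin21.3°·cos21.3° = 30.72·0.3633·0.9317 = 10.397 kPa
FS = 29.746 / 10.397 = 2.861

FS = 2.86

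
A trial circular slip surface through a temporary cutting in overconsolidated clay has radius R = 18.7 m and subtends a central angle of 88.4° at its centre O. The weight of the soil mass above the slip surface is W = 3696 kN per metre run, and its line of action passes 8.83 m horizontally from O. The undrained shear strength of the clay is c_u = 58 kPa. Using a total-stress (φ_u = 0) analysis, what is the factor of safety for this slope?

Taking moments about the centre O, the resisting moment is provided by the undrained shear strength acting along the arc:
Arc length L_a = R·θ = 18.7·(88.4°·π/180) = 18.7·1.5429 = 28.85 m
M_R = c_u·L_a·R = 58·28.85·18.7 = 31292.5 kN·m/m
M_D = W·d = 3696·8.83 = 32635.7 kN·m/m
FS = M_R / M_D = 31292.5 / 32635.7 = 0.959

FS = 0.96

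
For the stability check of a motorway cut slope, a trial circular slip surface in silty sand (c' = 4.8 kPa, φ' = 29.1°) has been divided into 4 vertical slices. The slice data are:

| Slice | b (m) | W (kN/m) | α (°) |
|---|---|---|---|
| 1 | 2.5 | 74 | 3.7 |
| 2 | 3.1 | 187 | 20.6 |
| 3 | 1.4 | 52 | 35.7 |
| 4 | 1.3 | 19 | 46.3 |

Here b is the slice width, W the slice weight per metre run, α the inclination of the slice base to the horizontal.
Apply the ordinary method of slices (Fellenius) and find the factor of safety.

FS = 1.87

Ordinary method of slices: FS = Σ[c'·Δl_i + (W_i cosα_i)·tanφ'] / Σ W_i sinα_i, with Δl_i = b_i / cosα_i.
Slice 1: Δl = 2.5/cos3.7° = 2.505 m; N'_1 = 74·cos3.7° = 73.8; c'Δl = 12.03; W sinα = 4.8
Slice 2: Δl = 3.1/cos20.6° = 3.312 m; N'_2 = 187·cos20.6° = 175.0; c'Δl = 15.90; W sinα = 65.8
Slice 3: Δl = 1.4/cos35.7° = 1.724 m; N'_3 = 52·cos35.7° = 42.2; c'Δl = 8.28; W sinα = 30.3
Slice 4: Δl = 1.3/cos46.3° = 1.882 m; N'_4 = 19·cos46.3° = 13.1; c'Δl = 9.03; W sinα = 13.7
Σc'Δl = 45.2 kN/m; ΣN' = 304.2 kN/m; ΣW sinα = 114.7 kN/m
Resisting = 45.2 + 304.2·tan29.1° = 45.2 + 169.3 = 214.6 kN/m
FS = 214.6 / 114.7 = 1.872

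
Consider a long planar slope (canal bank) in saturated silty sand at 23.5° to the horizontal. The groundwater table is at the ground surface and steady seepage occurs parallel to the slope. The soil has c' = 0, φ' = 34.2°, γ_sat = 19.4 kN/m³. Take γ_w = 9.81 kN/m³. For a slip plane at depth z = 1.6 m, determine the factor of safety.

FS = 0.77

With seepage parallel to the slope and the water table at the surface, the effective normal stress on the slip plane uses the buoyant unit weight γ' = γ_sat − γ_w while the driving shear stress uses γ_sat:
FS = [c' + γ' z cos²β tanφ'] / [γ_sat z sinβ cosβ]
(For c' = 0 this reduces to FS = (γ'/γ_sat)·tanφ'/tanβ.)
γ' = 19.4 − 9.81 = 9.59 kN/m³
Numerator = 0.0 + 9.59·1.6·cos²23.5°·tan34.2° = 0.0 + 9.59·1.6·0.8410·0.6796 = 8.770 kPa
Denominator = 19.4·1.6·sin23.5°·cos23.5° = 19.4·1.6·0.3987·0.9171 = 11.351 kPa
FS = 8.770 / 11.351 = 0.773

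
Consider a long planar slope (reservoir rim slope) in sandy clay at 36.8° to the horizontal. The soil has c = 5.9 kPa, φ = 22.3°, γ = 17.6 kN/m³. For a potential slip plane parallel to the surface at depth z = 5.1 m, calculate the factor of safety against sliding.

For an infinite slope with a slip plane parallel to the surface (no pore pressure): FS = [c + γz cos²β tanφ] / [γz sinβ cosβ].
γz = 17.6·5.1 = 89.76 kN/m²
Numerator = 5.9 + 89.76·cos²36.8°·tan22.3° = 5.9 + 89.76·0.6412·0.4101 = 29.504 kPa
Denominator = 89.76·sin36.8°·cos36.8° = 89.76·0.5990·0.8007 = 43.054 kPa
FS = 29.504 / 43.054 = 0.685

FS = 0.69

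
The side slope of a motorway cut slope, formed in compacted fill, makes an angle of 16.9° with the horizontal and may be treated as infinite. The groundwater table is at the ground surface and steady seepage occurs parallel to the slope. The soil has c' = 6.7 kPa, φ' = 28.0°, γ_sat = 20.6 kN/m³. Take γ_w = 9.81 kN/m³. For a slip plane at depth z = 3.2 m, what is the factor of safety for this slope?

FS = 1.28

With seepage parallel to the slope and the water table at the surface, the effective normal stress on the slip plane uses the buoyant unit weight γ' = γ_sat − γ_w while the driving shear stress uses γ_sat:
FS = [c' + γ' z cos²β tanφ'] / [γ_sat z sinβ cosβ]
γ' = 20.6 − 9.81 = 10.79 kN/m³
Numerator = 6.7 + 10.79·3.2·cos²16.9°·tan28.0° = 6.7 + 10.79·3.2·0.9155·0.5317 = 23.507 kPa
Denominator = 20.6·3.2·sin16.9°·cos16.9° = 20.6·3.2·0.2907·0.9568 = 18.336 kPa
FS = 23.507 / 18.336 = 1.282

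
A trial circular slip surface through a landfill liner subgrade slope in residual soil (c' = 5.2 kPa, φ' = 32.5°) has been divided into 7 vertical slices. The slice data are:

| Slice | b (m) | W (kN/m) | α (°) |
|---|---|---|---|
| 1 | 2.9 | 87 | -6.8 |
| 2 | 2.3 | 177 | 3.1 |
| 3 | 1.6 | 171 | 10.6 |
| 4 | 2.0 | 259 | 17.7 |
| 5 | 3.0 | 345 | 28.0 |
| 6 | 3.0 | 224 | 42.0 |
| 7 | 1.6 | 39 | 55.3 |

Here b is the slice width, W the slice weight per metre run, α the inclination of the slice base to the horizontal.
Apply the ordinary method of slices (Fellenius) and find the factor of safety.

FS = 1.87

Ordinary method of slices: FS = Σ[c'·Δl_i + (W_i cosα_i)·tanφ'] / Σ W_i sinα_i, with Δl_i = b_i / cosα_i.
Slice 1: Δl = 2.9/cos(-6.8°) = 2.921 m; N'_1 = 87·cos(-6.8°) = 86.4; c'Δl = 15.19; W sinα = -10.3
Slice 2: Δl = 2.3/cos3.1° = 2.303 m; N'_2 = 177·cos3.1° = 176.7; c'Δl = 11.98; W sinα = 9.6
Slice 3: Δl = 1.6/cos10.6° = 1.628 m; N'_3 = 171·cos10.6° = 168.1; c'Δl = 8.46; W sinα = 31.5
Slice 4: Δl = 2.0/cos17.7° = 2.099 m; N'_4 = 259·cos17.7° = 246.7; c'Δl = 10.92; W sinα = 78.7
Slice 5: Δl = 3.0/cos28.0° = 3.398 m; N'_5 = 345·cos28.0° = 304.6; c'Δl = 17.67; W sinα = 162.0
Slice 6: Δl = 3.0/cos42.0° = 4.037 m; N'_6 = 224·cos42.0° = 166.5; c'Δl = 20.99; W sinα = 149.9
Slice 7: Δl = 1.6/cos55.3° = 2.811 m; N'_7 = 39·cos55.3° = 22.2; c'Δl = 14.61; W sinα = 32.1
Σc'Δl = 99.8 kN/m; ΣN' = 1171.2 kN/m; ΣW sinα = 453.4 kN/m
Resisting = 99.8 + 1171.2·tan32.5° = 99.8 + 746.2 = 846.0 kN/m
FS = 846.0 / 453.4 = 1.866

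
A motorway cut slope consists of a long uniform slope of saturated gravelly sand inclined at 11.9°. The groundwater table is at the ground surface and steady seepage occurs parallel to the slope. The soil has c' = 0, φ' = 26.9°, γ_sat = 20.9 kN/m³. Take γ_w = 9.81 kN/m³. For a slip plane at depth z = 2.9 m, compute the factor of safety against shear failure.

FS = 1.28

With seepage parallel to the slope and the water table at the surface, the effective normal stress on the slip plane uses the buoyant unit weight γ' = γ_sat − γ_w while the driving shear stress uses γ_sat:
FS = [c' + γ' z cos²β tanφ'] / [γ_sat z sinβ cosβ]
(For c' = 0 this reduces to FS = (γ'/γ_sat)·tanφ'/tanβ.)
γ' = 20.9 − 9.81 = 11.09 kN/m³
Numerator = 0.0 + 11.09·2.9·cos²11.9°·tan26.9° = 0.0 + 11.09·2.9·0.9575·0.5073 = 15.622 kPa
Denominator = 20.9·2.9·sin11.9°·cos11.9° = 20.9·2.9·0.2062·0.9785 = 12.229 kPa
FS = 15.622 / 12.229 = 1.277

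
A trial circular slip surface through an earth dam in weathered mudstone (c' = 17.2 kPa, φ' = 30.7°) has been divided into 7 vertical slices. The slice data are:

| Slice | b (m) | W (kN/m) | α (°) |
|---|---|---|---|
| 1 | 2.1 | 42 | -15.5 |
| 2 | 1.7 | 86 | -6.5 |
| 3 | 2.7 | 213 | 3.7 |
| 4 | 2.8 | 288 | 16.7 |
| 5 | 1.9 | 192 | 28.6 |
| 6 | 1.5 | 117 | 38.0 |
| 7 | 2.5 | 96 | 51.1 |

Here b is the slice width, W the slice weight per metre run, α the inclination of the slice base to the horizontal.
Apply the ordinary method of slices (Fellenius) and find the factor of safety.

Ordinary method of slices: FS = Σ[c'·Δl_i + (W_i cosα_i)·tanφ'] / Σ W_i sinα_i, with Δl_i = b_i / cosα_i.
Slice 1: Δl = 2.1/cos(-15.5°) = 2.179 m; N'_1 = 42·cos(-15.5°) = 40.5; c'Δl = 37.48; W sinα = -11.2
Slice 2: Δl = 1.7/cos(-6.5°) = 1.711 m; N'_2 = 86·cos(-6.5°) = 85.4; c'Δl = 29.43; W sinα = -9.7
Slice 3: Δl = 2.7/cos3.7° = 2.706 m; N'_3 = 213·cos3.7° = 212.6; c'Δl = 46.54; W sinα = 13.7
Slice 4: Δl = 2.8/cos16.7° = 2.923 m; N'_4 = 288·cos16.7° = 275.9; c'Δl = 50.28; W sinα = 82.8
Slice 5: Δl = 1.9/cos28.6° = 2.164 m; N'_5 = 192·cos28.6° = 168.6; c'Δl = 37.22; W sinα = 91.9
Slice 6: Δl = 1.5/cos38.0° = 1.904 m; N'_6 = 117·cos38.0° = 92.2; c'Δl = 32.74; W sinα = 72.0
Slice 7: Δl = 2.5/cos51.1° = 3.981 m; N'_7 = 96·cos51.1° = 60.3; c'Δl = 68.48; W sinα = 74.7
Σc'Δl = 302.2 kN/m; ΣN' = 935.4 kN/m; ΣW sinα = 314.2 kN/m
Resisting = 302.2 + 935.4·tan30.7° = 302.2 + 555.4 = 857.6 kN/m
FS = 857.6 / 314.2 = 2.729

FS = 2.73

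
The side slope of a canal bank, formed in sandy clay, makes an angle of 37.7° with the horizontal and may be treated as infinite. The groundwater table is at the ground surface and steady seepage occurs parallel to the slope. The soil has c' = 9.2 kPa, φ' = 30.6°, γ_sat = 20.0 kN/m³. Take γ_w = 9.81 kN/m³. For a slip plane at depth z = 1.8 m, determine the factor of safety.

FS = 0.92

With seepage parallel to the slope and the water table at the surface, the effective normal stress on the slip plane uses the buoyant unit weight γ' = γ_sat − γ_w while the driving shear stress uses γ_sat:
FS = [c' + γ' z cos²β tanφ'] / [γ_sat z sinβ cosβ]
γ' = 20.0 − 9.81 = 10.19 kN/m³
Numerator = 9.2 + 10.19·1.8·cos²37.7°·tan30.6° = 9.2 + 10.19·1.8·0.6260·0.5914 = 15.991 kPa
Denominator = 20.0·1.8·sin37.7°·cos37.7° = 20.0·1.8·0.6115·0.7912 = 17.419 kPa
FS = 15.991 / 17.419 = 0.918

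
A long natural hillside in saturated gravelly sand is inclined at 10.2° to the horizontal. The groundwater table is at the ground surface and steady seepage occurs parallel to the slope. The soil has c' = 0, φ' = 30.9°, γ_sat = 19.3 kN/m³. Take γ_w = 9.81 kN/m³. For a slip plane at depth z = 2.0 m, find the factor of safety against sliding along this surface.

FS = 1.64

With seepage parallel to the slope and the water table at the surface, the effective normal stress on the slip plane uses the buoyant unit weight γ' = γ_sat − γ_w while the driving shear stress uses γ_sat:
FS = [c' + γ' z cos²β tanφ'] / [γ_sat z sinβ cosβ]
(For c' = 0 this reduces to FS = (γ'/γ_sat)·tanφ'/tanβ.)
γ' = 19.3 − 9.81 = 9.49 kN/m³
Numerator = 0.0 + 9.49·2.0·cos²10.2°·tan30.9° = 0.0 + 9.49·2.0·0.9686·0.5985 = 11.003 kPa
Denominator = 19.3·2.0·sin10.2°·cos10.2° = 19.3·2.0·0.1771·0.9842 = 6.727 kPa
FS = 11.003 / 6.727 = 1.636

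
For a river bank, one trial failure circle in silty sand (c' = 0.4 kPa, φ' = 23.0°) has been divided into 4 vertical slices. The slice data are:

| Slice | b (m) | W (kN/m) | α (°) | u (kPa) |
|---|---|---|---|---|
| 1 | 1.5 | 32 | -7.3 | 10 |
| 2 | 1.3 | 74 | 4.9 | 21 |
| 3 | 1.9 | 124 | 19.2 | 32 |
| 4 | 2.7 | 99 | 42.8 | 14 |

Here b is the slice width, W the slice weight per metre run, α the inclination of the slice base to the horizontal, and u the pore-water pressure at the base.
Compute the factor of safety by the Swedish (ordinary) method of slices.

Ordinary method of slices: FS = Σ[c'·Δl_i + (W_i cosα_i − u_i·Δl_i)·tanφ'] / Σ W_i sinα_i, with Δl_i = b_i / cosα_i.
Slice 1: Δl = 1.5/cos(-7.3°) = 1.512 m; N'_1 = 32·cos(-7.3°) − 10·1.512 = 16.6; c'Δl = 0.60; W sinα = -4.1
Slice 2: Δl = 1.3/cos4.9° = 1.305 m; N'_2 = 74·cos4.9° − 21·1.305 = 46.3; c'Δl = 0.52; W sinα = 6.3
Slice 3: Δl = 1.9/cos19.2° = 2.012 m; N'_3 = 124·cos19.2° − 32·2.012 = 52.7; c'Δl = 0.80; W sinα = 40.8
Slice 4: Δl = 2.7/cos42.8° = 3.680 m; N'_4 = 99·cos42.8° − 14·3.680 = 21.1; c'Δl = 1.47; W sinα = 67.3
Σc'Δl = 3.4 kN/m; ΣN' = 136.8 kN/m; ΣW sinα = 110.3 kN/m
Resisting = 3.4 + 136.8·tan23.0° = 3.4 + 58.1 = 61.5 kN/m
FS = 61.5 / 110.3 = 0.557

FS = 0.56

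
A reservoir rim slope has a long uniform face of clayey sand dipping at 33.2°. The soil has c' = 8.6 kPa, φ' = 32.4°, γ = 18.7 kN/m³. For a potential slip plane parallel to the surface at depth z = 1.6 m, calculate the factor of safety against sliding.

For an infinite slope with a slip plane parallel to the surface (no pore pressure): FS = [c' + γz cos²β tanφ'] / [γz sinβ cosβ].
γz = 18.7·1.6 = 29.92 kN/m²
Numerator = 8.6 + 29.92·cos²33.2°·tan32.4° = 8.6 + 29.92·0.7002·0.6346 = 21.895 kPa
Denominator = 29.92·sin33.2°·cos33.2° = 29.92·0.5476·0.8368 = 13.709 kPa
FS = 21.895 / 13.709 = 1.597

FS = 1.60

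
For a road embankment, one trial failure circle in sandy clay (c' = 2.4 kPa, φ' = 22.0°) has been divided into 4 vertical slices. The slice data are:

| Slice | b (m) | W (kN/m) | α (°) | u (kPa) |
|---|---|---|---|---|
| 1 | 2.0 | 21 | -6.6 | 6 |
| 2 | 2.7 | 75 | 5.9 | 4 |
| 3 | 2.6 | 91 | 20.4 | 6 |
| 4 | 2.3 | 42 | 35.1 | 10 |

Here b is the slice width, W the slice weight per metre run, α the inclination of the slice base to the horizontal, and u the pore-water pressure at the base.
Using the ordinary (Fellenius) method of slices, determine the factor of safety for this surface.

Ordinary method of slices: FS = Σ[c'·Δl_i + (W_i cosα_i − u_i·Δl_i)·tanφ'] / Σ W_i sinα_i, with Δl_i = b_i / cosα_i.
Slice 1: Δl = 2.0/cos(-6.6°) = 2.013 m; N'_1 = 21·cos(-6.6°) − 6·2.013 = 8.8; c'Δl = 4.83; W sinα = -2.4
Slice 2: Δl = 2.7/cos5.9° = 2.714 m; N'_2 = 75·cos5.9° − 4·2.714 = 63.7; c'Δl = 6.51; W sinα = 7.7
Slice 3: Δl = 2.6/cos20.4° = 2.774 m; N'_3 = 91·cos20.4° − 6·2.774 = 68.6; c'Δl = 6.66; W sinα = 31.7
Slice 4: Δl = 2.3/cos35.1° = 2.811 m; N'_4 = 42·cos35.1° − 10·2.811 = 6.3; c'Δl = 6.75; W sinα = 24.2
Σc'Δl = 24.8 kN/m; ΣN' = 147.4 kN/m; ΣW sinα = 61.2 kN/m
Resisting = 24.8 + 147.4·tan22.0° = 24.8 + 59.6 = 84.3 kN/m
FS = 84.3 / 61.2 = 1.378

FS = 1.38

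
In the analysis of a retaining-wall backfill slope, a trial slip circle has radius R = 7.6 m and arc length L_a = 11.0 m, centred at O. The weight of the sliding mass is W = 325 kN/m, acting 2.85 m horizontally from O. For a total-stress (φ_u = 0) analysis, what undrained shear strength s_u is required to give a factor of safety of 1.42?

s_u = 15.7 kPa

FS = s_u·L_a·R / (W·d), so s_u = FS·W·d / (L_a·R).
s_u = 1.42·325·2.85 / (11.00·7.6) = 1315.3 / 83.60 = 15.73 kPa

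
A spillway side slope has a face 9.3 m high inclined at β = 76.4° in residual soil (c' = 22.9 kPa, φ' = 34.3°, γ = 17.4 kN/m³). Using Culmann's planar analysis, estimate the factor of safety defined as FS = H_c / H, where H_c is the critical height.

FS = 1.76

H_c = (4c'/γ) · sinβ cosφ' / [1 − cos(β − φ')]
    = (4·22.9/17.4) · sin76.4°·cos34.3° / [1 − cos42.1°]
    = 5.264 · 0.8029 / 0.2580 = 16.38 m
FS = H_c / H = 16.38 / 9.3 = 1.762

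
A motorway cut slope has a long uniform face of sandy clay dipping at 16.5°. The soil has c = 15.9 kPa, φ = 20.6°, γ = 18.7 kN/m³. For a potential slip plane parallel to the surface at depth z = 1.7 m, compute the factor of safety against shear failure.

FS = 3.11

For an infinite slope with a slip plane parallel to the surface (no pore pressure): FS = [c + γz cos²β tanφ] / [γz sinβ cosβ].
γz = 18.7·1.7 = 31.79 kN/m²
Numerator = 15.9 + 31.79·cos²16.5°·tan20.6° = 15.9 + 31.79·0.9193·0.3759 = 26.885 kPa
Denominator = 31.79·sin16.5°·cos16.5° = 31.79·0.2840·0.9588 = 8.657 kPa
FS = 26.885 / 8.657 = 3.106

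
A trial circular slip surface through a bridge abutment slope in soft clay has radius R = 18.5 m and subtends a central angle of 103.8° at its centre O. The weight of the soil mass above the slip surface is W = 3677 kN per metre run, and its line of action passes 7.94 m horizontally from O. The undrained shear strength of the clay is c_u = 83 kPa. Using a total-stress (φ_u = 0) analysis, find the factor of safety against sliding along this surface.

Taking moments about the centre O, the resisting moment is provided by the undrained shear strength acting along the arc:
Arc length L_a = R·θ = 18.5·(103.8°·π/180) = 18.5·1.8117 = 33.52 m
M_R = c_u·L_a·R = 83·33.52·18.5 = 51463.1 kN·m/m
M_D = W·d = 3677·7.94 = 29195.4 kN·m/m
FS = M_R / M_D = 51463.1 / 29195.4 = 1.763

FS = 1.76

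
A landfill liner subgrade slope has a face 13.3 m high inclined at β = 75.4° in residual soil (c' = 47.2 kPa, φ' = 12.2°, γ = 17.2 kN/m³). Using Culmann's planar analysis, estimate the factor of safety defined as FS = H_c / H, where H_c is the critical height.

FS = 1.42

H_c = (4c'/γ) · sinβ cosφ' / [1 − cos(β − φ')]
    = (4·47.2/17.2) · sin75.4°·cos12.2° / [1 − cos63.2°]
    = 10.977 · 0.9459 / 0.5491 = 18.91 m
FS = H_c / H = 18.91 / 13.3 = 1.422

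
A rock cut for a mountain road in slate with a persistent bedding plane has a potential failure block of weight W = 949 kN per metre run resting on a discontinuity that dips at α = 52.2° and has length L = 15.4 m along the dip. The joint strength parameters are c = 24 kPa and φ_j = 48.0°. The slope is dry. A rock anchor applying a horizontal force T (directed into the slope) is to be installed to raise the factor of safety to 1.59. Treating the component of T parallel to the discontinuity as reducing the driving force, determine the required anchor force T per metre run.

Resolving forces along and normal to the sliding plane, with the horizontal anchor force T adding T·sinα to the effective normal force and T·cosα acting up the plane against the driving force:
FS = [cL + (W cosα + T sinα) tanφ_j] / [W sinα − T cosα]
Without the anchor: N' = 581.6 kN/m, driving T_d = 749.9 kN/m, resisting R = 24·15.4 + 581.6·tan48.0° = 1015.6 kN/m, FS = 1.35.
Setting FS = 1.59 and solving for T:
1.59·(749.9 − T cos52.2°) = 1015.6 + T sin52.2°·tan48.0°
T·(sin52.2°·tan48.0° + 1.59·cos52.2°) = 1.59·749.9 − 1015.6
T·(0.7902·1.1106 + 1.59·0.6129) = 1192.3 − 1015.6 = 176.7
T·1.8521 = 176.7
T = 95.4 kN/m

T = 95 kN/m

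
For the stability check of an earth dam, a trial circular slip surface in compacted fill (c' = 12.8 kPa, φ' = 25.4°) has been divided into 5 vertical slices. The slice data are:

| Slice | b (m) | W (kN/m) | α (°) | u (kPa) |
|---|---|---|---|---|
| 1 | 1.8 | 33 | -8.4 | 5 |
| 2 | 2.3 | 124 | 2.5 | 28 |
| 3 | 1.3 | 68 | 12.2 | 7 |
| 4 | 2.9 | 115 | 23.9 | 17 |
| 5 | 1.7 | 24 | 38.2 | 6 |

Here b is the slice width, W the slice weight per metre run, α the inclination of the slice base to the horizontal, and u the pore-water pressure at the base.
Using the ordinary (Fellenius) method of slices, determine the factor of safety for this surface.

FS = 3.03

Ordinary method of slices: FS = Σ[c'·Δl_i + (W_i cosα_i − u_i·Δl_i)·tanφ'] / Σ W_i sinα_i, with Δl_i = b_i / cosα_i.
Slice 1: Δl = 1.8/cos(-8.4°) = 1.820 m; N'_1 = 33·cos(-8.4°) − 5·1.820 = 23.5; c'Δl = 23.29; W sinα = -4.8
Slice 2: Δl = 2.3/cos2.5° = 2.302 m; N'_2 = 124·cos2.5° − 28·2.302 = 59.4; c'Δl = 29.47; W sinα = 5.4
Slice 3: Δl = 1.3/cos12.2° = 1.330 m; N'_3 = 68·cos12.2° − 7·1.330 = 57.2; c'Δl = 17.02; W sinα = 14.4
Slice 4: Δl = 2.9/cos23.9° = 3.172 m; N'_4 = 115·cos23.9° − 17·3.172 = 51.2; c'Δl = 40.60; W sinα = 46.6
Slice 5: Δl = 1.7/cos38.2° = 2.163 m; N'_5 = 24·cos38.2° − 6·2.163 = 5.9; c'Δl = 27.69; W sinα = 14.8
Σc'Δl = 138.1 kN/m; ΣN' = 197.2 kN/m; ΣW sinα = 76.4 kN/m
Resisting = 138.1 + 197.2·tan25.4° = 138.1 + 93.6 = 231.7 kN/m
FS = 231.7 / 76.4 = 3.033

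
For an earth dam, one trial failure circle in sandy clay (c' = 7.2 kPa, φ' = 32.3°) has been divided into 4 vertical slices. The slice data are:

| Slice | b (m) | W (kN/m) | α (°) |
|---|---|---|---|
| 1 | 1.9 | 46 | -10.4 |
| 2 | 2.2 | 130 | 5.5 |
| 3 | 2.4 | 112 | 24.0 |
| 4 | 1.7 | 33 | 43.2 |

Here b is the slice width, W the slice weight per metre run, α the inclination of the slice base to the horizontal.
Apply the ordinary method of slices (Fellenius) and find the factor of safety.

Ordinary method of slices: FS = Σ[c'·Δl_i + (W_i cosα_i)·tanφ'] / Σ W_i sinα_i, with Δl_i = b_i / cosα_i.
Slice 1: Δl = 1.9/cos(-10.4°) = 1.932 m; N'_1 = 46·cos(-10.4°) = 45.2; c'Δl = 13.91; W sinα = -8.3
Slice 2: Δl = 2.2/cos5.5° = 2.210 m; N'_2 = 130·cos5.5° = 129.4; c'Δl = 15.91; W sinα = 12.5
Slice 3: Δl = 2.4/cos24.0° = 2.627 m; N'_3 = 112·cos24.0° = 102.3; c'Δl = 18.92; W sinα = 45.6
Slice 4: Δl = 1.7/cos43.2° = 2.332 m; N'_4 = 33·cos43.2° = 24.1; c'Δl = 16.79; W sinα = 22.6
Σc'Δl = 65.5 kN/m; ΣN' = 301.0 kN/m; ΣW sinα = 72.3 kN/m
Resisting = 65.5 + 301.0·tan32.3° = 65.5 + 190.3 = 255.8 kN/m
FS = 255.8 / 72.3 = 3.538

FS = 3.54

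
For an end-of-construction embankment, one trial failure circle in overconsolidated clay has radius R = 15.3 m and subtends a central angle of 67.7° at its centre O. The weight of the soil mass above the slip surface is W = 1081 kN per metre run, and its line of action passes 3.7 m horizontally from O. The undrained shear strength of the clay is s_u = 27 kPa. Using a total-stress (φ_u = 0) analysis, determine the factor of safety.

Taking moments about the centre O, the resisting moment is provided by the undrained shear strength acting along the arc:
Arc length L_a = R·θ = 15.3·(67.7°·π/180) = 15.3·1.1816 = 18.08 m
M_R = s_u·L_a·R = 27·18.08·15.3 = 7468.1 kN·m/m
M_D = W·d = 1081·3.7 = 3999.7 kN·m/m
FS = M_R / M_D = 7468.1 / 3999.7 = 1.867

FS = 1.87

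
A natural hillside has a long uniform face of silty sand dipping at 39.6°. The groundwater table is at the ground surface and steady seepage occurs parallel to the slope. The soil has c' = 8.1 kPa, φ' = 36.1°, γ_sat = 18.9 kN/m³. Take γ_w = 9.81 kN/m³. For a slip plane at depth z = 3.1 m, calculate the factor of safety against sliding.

With seepage parallel to the slope and the water table at the surface, the effective normal stress on the slip plane uses the buoyant unit weight γ' = γ_sat − γ_w while the driving shear stress uses γ_sat:
FS = [c' + γ' z cos²β tanφ'] / [γ_sat z sinβ cosβ]
γ' = 18.9 − 9.81 = 9.09 kN/m³
Numerator = 8.1 + 9.09·3.1·cos²39.6°·tan36.1° = 8.1 + 9.09·3.1·0.5937·0.7292 = 20.299 kPa
Denominator = 18.9·3.1·sin39.6°·cos39.6° = 18.9·3.1·0.6374·0.7705 = 28.776 kPa
FS = 20.299 / 28.776 = 0.705

FS = 0.71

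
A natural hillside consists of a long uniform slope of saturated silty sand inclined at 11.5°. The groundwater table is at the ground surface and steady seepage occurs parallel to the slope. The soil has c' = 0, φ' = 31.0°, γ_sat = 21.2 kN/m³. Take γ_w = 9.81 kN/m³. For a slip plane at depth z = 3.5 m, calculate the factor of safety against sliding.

With seepage parallel to the slope and the water table at the surface, the effective normal stress on the slip plane uses the buoyant unit weight γ' = γ_sat − γ_w while the driving shear stress uses γ_sat:
FS = [c' + γ' z cos²β tanφ'] / [γ_sat z sinβ cosβ]
(For c' = 0 this reduces to FS = (γ'/γ_sat)·tanφ'/tanβ.)
γ' = 21.2 − 9.81 = 11.39 kN/m³
Numerator = 0.0 + 11.39·3.5·cos²11.5°·tan31.0° = 0.0 + 11.39·3.5·0.9603·0.6009 = 23.001 kPa
Denominator = 21.2·3.5·sin11.5°·cos11.5° = 21.2·3.5·0.1994·0.9799 = 14.496 kPa
FS = 23.001 / 14.496 = 1.587

FS = 1.59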